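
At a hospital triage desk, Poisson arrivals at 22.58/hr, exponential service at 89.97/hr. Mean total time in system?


W = 1/(μ−λ) = 1/(89.97 − 22.58) = 1/67.39 = 0.01484 hr

Final: 0.01484 hr


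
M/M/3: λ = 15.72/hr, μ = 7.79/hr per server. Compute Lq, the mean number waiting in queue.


a = λ/μ = 2.0180; ρ = a/3 = 0.6727
P₀ = 0.108248
Lq = P₀·a^c·ρ / (c!·(1−ρ)²) = 0.108248·8.21760·0.6727/(6·0.10715)
= 0.93068

Final: 0.93068


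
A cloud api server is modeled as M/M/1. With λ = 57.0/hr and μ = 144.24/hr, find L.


ρ = λ/μ = 57.0/144.24 = 0.3952
L = ρ/(1−ρ) = 0.3952/(1 − 0.3952) = 0.3952/0.6048 = 0.6534

Final: 0.6534


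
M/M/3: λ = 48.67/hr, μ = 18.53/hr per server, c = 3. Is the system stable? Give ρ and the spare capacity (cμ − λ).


Total capacity cμ = 3·18.53 = 55.59/hr
ρ = λ/(cμ) = 48.67/55.59 = 0.8755
Stable ⇔ ρ < 1: YES
Spare capacity = cμ − λ = 55.59 − 48.67 = 6.92/hr

Final: ρ = 0.8755; stable; margin = 6.92/hr


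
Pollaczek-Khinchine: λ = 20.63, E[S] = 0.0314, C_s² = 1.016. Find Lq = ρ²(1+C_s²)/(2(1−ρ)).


ρ = λ·E[S] = 20.63·0.0314 = 0.6478
Lq = ρ²(1+C_s²)/(2(1−ρ)) = 0.4196·(1+1.016)/(2·0.3522)
= 0.4196·2.0160/0.7044 = 1.20090

Final: 1.20090


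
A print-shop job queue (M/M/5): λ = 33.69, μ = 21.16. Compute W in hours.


a = 1.5922; ρ = 0.3184; P₀ = 0.203039
Lq = P₀·a^c·ρ/(c!(1−ρ)²) = 0.01187
Wq = Lq/λ = 0.01187/33.69 = 0.0003522 hr
W = Wq + 1/μ = 0.0003522 + 0.04726 = 0.04761 hr

Final: 0.04761 hr


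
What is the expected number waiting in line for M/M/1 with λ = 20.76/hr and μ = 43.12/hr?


ρ = 20.76/43.12 = 0.4814
Lq = ρ²/(1−ρ) = 0.2318/0.5186 = 0.4470

Final: 0.4470


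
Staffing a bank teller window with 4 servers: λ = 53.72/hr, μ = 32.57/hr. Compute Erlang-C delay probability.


a = λ/μ = 1.6494; ρ = a/4 = 0.4123
P₀ = 0.189317 (from M/M/c formula)
C(c,a) = [a^c/(c!(1−ρ))]·P₀ = [7.40070/(24·0.5877)]·0.189317
= 0.52473·0.189317 = 0.099341

Final: 0.099341


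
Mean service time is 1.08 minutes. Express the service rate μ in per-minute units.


μ = 1/(service time) in consistent units.
1 minute = 1 min, so μ = 1/1.08 = 0.9259 per minute

Final: 0.9259 /min


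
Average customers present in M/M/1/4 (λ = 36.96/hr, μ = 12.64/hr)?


ρ = 36.96/12.64 = 2.9241
L = ρ[1 − (K+1)ρ^K + Kρ^(K+1)] / [(1−ρ)(1−ρ^(K+1))]
Numerator: 2.9241·(1 − 5·73.103733 + 4·213.759017) = 1434.297719
Denominator: (-1.9241)·(-212.759017) = 409.359121
L = 1434.297719/409.359121 = 3.5038

Final: 3.5038


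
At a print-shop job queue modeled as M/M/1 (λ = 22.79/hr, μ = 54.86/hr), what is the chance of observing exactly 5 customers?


ρ = 22.79/54.86 = 0.4154
P_n = (1−ρ)·ρ^n = (1 − 0.4154)·0.4154^5 = 0.5846·0.012372 = 0.007232

Final: 0.007232


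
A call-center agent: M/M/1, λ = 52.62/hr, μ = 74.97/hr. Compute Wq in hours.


ρ = 52.62/74.97 = 0.7019
Wq = ρ/(μ−λ) = 0.7019/(74.97 − 52.62) = 0.7019/22.35 = 0.03140 hr

Final: 0.03140 hr


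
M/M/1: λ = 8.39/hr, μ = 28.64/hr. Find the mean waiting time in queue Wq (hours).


ρ = 8.39/28.64 = 0.2929
Wq = ρ/(μ−λ) = 0.2929/(28.64 − 8.39) = 0.2929/20.25 = 0.01447 hr

Final: 0.01447 hr


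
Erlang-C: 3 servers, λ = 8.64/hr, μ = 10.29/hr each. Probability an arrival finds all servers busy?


a = λ/μ = 0.8397; ρ = a/3 = 0.2799
P₀ = 0.429339 (from M/M/c formula)
C(c,a) = [a^c/(c!(1−ρ))]·P₀ = [0.59196/(6·0.7201)]·0.429339
= 0.13701·0.429339 = 0.058822

Final: 0.058822


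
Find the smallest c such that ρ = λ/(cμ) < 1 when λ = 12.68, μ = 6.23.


Stability requires cμ > λ ⇔ c > λ/μ.
λ/μ = 12.68/6.23 = 2.0353
Minimum integer c = ⌊2.0353⌋ + 1 = 3
Check: 3·6.23 = 18.69 > 12.68, while 2·6.23 = 12.46 ≤ 12.68

Final: 3 servers


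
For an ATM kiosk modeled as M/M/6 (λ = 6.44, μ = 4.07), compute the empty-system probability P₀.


a = λ/μ = 6.44/4.07 = 1.5823; ρ = a/c = 0.2637
Σ_{k=0}^{5} a^k/k! (terms k=0..5) = 1.00000 + 1.58231 + 1.25185 + 0.66027 + 0.26119 + 0.08266 = 4.83828
Tail: a^6/(6!(1−ρ)) = 15.69455/(720·0.7363) = 0.02961
P₀ = 1/(4.83828 + 0.02961) = 1/4.86788 = 0.205428

Final: 0.205428


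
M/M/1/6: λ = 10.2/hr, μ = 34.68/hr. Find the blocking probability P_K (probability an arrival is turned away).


ρ = λ/μ = 10.2/34.68 = 0.2941
P_K = (1−ρ)ρ^K/(1−ρ^(K+1)) = (0.7059·0.0006473)/(1 − 0.0001904)
= 0.0004569/0.999810 = 0.0004570

Final: 0.0004570


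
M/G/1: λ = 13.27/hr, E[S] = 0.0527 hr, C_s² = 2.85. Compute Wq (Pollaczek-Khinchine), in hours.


ρ = λ·E[S] = 13.27·0.0527 = 0.6993
E[S²] = E[S]²(1+C_s²) = 0.0527²·(1+2.85) = 0.010693
Wq = λ·E[S²]/(2(1−ρ)) = 13.27·0.010693/(2·0.3007) = 0.23596 hr

Final: 0.23596 hr


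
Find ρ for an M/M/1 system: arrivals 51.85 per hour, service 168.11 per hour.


ρ = λ/μ = 51.85/168.11 = 0.3084

Final: 0.3084


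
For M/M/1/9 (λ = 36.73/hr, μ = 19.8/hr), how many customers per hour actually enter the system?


ρ = 1.8551; P_K = (1−ρ)ρ^9/(1−ρ^10) = 0.461888
λ_eff = λ(1 − P_K) = 36.73·(1 − 0.461888) = 36.73·0.538112 = 19.7648 /hr

Final: 19.7648 /hr


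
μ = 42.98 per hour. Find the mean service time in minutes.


Mean service time = 1/μ = 1/42.98 hour = 0.02327 hour
In minutes: 0.02327 × 60 = 1.3960 min

Final: 1.3960 min


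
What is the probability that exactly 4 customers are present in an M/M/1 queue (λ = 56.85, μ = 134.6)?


ρ = 56.85/134.6 = 0.4224
P_n = (1−ρ)·ρ^n = (1 − 0.4224)·0.4224^4 = 0.5776·0.031823 = 0.018382

Final: 0.018382


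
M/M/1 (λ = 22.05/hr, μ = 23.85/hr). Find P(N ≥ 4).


ρ = 22.05/23.85 = 0.9245
P(N ≥ n) = ρ^n = 0.9245^4 = 0.730602

Final: 0.730602


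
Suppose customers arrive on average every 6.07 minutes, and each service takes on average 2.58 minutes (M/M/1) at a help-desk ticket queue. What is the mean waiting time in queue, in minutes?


λ = 60/6.07 = 9.8847 /hr
μ = 60/2.58 = 23.2558 /hr
ρ = λ/μ = 9.8847/23.2558 = 0.4250
Wq = ρ/(μ−λ) = 0.4250/(23.2558−9.8847) = 0.03179 hr
In minutes: 0.03179·60 = 1.907 min

Final: 1.907 min


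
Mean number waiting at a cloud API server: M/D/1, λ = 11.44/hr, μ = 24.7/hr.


ρ = 11.44/24.7 = 0.4632
M/D/1: Lq = ρ²/(2(1−ρ)) = 0.2145/(2·0.5368) = 0.19979

Final: 0.19979


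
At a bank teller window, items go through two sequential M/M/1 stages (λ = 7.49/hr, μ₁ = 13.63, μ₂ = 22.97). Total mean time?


Each node sees arrival rate λ = 7.49/hr (tandem ⇒ throughput preserved).
W₁ = 1/(μ₁−λ) = 1/(13.63−7.49) = 0.16287 hr
W₂ = 1/(μ₂−λ) = 1/(22.97−7.49) = 0.06460 hr
W_total = W₁ + W₂ = 0.16287 + 0.06460 = 0.22747 hr

Final: 0.22747 hr


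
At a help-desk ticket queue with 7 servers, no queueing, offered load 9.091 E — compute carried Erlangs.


B(7,9.091) = 0.366145 (Erlang-B)
Carried load = a(1 − B) = 9.091·(1 − 0.366145) = 9.091·0.633855 = 5.7624 E

Final: 5.7624 Erlangs


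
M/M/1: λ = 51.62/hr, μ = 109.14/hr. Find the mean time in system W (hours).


W = 1/(μ−λ) = 1/(109.14 − 51.62) = 1/57.52 = 0.01739 hr

Final: 0.01739 hr


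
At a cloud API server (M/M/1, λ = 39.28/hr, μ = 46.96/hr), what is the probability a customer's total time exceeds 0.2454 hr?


W ~ Exponential(μ−λ) for M/M/1.
μ − λ = 46.96 − 39.28 = 7.6800
P(W > t) = e^{−(μ−λ)t} = e^{−1.8847} = 0.151879

Final: 0.151879


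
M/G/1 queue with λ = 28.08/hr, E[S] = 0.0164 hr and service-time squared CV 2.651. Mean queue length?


ρ = λ·E[S] = 28.08·0.0164 = 0.4605
Lq = ρ²(1+C_s²)/(2(1−ρ)) = 0.2121·(1+2.651)/(2·0.5395)
= 0.2121·3.6510/1.0790 = 0.71760

Final: 0.71760


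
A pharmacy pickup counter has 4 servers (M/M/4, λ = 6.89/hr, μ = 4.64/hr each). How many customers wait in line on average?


a = λ/μ = 1.4849; ρ = a/4 = 0.3712
P₀ = 0.224453
Lq = P₀·a^c·ρ / (c!·(1−ρ)²) = 0.224453·4.86189·0.3712/(24·0.39535)
= 0.04269

Final: 0.04269


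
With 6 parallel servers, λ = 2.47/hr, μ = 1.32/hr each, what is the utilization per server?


ρ = λ/(cμ) = 2.47/(6·1.32) = 2.47/7.92 = 0.3119

Final: 0.3119


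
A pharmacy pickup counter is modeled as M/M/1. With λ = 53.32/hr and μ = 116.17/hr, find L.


ρ = λ/μ = 53.32/116.17 = 0.4590
L = ρ/(1−ρ) = 0.4590/(1 − 0.4590) = 0.4590/0.5410 = 0.8484

Final: 0.8484


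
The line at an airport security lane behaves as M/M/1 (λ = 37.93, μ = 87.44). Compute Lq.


ρ = 37.93/87.44 = 0.4338
Lq = ρ²/(1−ρ) = 0.1882/0.5662 = 0.3323

Final: 0.3323


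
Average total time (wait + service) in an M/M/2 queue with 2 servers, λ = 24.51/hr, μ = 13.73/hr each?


a = 1.7851; ρ = 0.8926; P₀ = 0.056764
Lq = P₀·a^c·ρ/(c!(1−ρ)²) = 6.99495
Wq = Lq/λ = 6.99495/24.51 = 0.28539 hr
W = Wq + 1/μ = 0.28539 + 0.07283 = 0.35822 hr

Final: 0.35822 hr


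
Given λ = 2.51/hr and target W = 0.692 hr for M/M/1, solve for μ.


W = 1/(μ−λ) ⇒ μ − λ = 1/W = 1/0.692 = 1.4451
μ = λ + 1/W = 2.51 + 1.4451 = 3.9551 per hr

Final: 3.9551 /hr


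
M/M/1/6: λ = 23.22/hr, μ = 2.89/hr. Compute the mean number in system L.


ρ = 23.22/2.89 = 8.0346
L = ρ[1 − (K+1)ρ^K + Kρ^(K+1)] / [(1−ρ)(1−ρ^(K+1))]
Numerator: 8.0346·(1 − 7·269021.032934 + 6·2161476.949731) = 89069312.513322
Denominator: (-7.0346)·(-2161475.949731) = 15205123.203473
L = 89069312.513322/15205123.203473 = 5.8578

Final: 5.8578


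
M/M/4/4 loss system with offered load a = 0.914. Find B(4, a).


B(c,a) = (a^c/c!) / Σ_{k=0}^{c} a^k/k!
a^4/4! = 0.029079
Σ terms (k=0..4): 1.00000 + 0.91400 + 0.41770 + 0.12726 + 0.02908 = 2.488035
B = 0.029079/2.488035 = 0.011687

Final: 0.011687


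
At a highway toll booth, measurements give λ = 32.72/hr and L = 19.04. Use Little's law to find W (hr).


W = L/λ = 19.04/32.72 = 0.5819 hr

Final: 0.5819 hr


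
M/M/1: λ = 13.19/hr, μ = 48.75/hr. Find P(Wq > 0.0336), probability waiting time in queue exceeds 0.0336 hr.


ρ = 13.19/48.75 = 0.2706
P(Wq > t) = ρ·e^{−(μ−λ)t} = 0.2706·e^{−1.1948}
= 0.2706·0.302760 = 0.081916

Final: 0.081916


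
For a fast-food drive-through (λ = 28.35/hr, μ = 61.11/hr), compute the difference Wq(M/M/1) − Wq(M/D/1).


ρ = 28.35/61.11 = 0.4639
Wq(M/M/1) = ρ/(μ−λ) = 0.4639/32.76 = 0.01416 hr
Wq(M/D/1) = ρ/(2(μ−λ)) = 0.007081 hr
Savings = 0.01416 − 0.007081 = 0.007081 hr

Final: 0.007081 hr


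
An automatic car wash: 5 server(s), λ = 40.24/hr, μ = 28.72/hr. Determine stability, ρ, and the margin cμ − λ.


Total capacity cμ = 5·28.72 = 143.60/hr
ρ = λ/(cμ) = 40.24/143.60 = 0.2802
Stable ⇔ ρ < 1: YES
Spare capacity = cμ − λ = 143.60 − 40.24 = 103.36/hr

Final: ρ = 0.2802; stable; margin = 103.36/hr


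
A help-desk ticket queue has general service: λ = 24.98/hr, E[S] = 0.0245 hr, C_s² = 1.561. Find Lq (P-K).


ρ = λ·E[S] = 24.98·0.0245 = 0.6120
Lq = ρ²(1+C_s²)/(2(1−ρ)) = 0.3746·(1+1.561)/(2·0.3880)
= 0.3746·2.5610/0.7760 = 1.23616

Final: 1.23616


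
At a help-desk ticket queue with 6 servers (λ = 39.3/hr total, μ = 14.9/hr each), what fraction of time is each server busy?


ρ = λ/(cμ) = 39.3/(6·14.9) = 39.3/89.40 = 0.4396

Final: 0.4396


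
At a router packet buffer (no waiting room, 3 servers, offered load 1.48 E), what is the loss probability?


B(c,a) = (a^c/c!) / Σ_{k=0}^{c} a^k/k!
a^3/3! = 0.540299
Σ terms (k=0..3): 1.00000 + 1.48000 + 1.09520 + 0.54030 = 4.115499
B = 0.540299/4.115499 = 0.131284

Final: 0.131284


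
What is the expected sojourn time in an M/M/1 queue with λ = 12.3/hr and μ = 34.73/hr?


W = 1/(μ−λ) = 1/(34.73 − 12.3) = 1/22.43 = 0.04458 hr

Final: 0.04458 hr


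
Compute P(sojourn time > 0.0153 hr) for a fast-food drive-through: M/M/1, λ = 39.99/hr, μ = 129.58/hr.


W ~ Exponential(μ−λ) for M/M/1.
μ − λ = 129.58 − 39.99 = 89.5900
P(W > t) = e^{−(μ−λ)t} = e^{−1.3707} = 0.253922

Final: 0.253922


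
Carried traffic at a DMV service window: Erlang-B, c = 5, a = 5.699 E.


B(5,5.699) = 0.338867 (Erlang-B)
Carried load = a(1 − B) = 5.699·(1 − 0.338867) = 5.699·0.661133 = 3.7678 E

Final: 3.7678 Erlangs


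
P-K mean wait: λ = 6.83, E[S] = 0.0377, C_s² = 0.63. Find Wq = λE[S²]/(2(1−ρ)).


ρ = λ·E[S] = 6.83·0.0377 = 0.2575
E[S²] = E[S]²(1+C_s²) = 0.0377²·(1+0.63) = 0.002317
Wq = λ·E[S²]/(2(1−ρ)) = 6.83·0.002317/(2·0.7425) = 0.01066 hr

Final: 0.01066 hr


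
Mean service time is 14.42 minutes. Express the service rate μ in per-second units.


μ = 1/(service time) in consistent units.
1 second = 0.0166667 min, so μ = 0.0166667/14.42 = 0.001156 per second

Final: 0.001156 /sec


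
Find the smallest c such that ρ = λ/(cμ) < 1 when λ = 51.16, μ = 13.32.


Stability requires cμ > λ ⇔ c > λ/μ.
λ/μ = 51.16/13.32 = 3.8408
Minimum integer c = ⌊3.8408⌋ + 1 = 4
Check: 4·13.32 = 53.28 > 51.16, while 3·13.32 = 39.96 ≤ 51.16

Final: 4 servers


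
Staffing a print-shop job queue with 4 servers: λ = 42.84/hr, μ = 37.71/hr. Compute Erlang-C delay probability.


a = λ/μ = 1.1360; ρ = a/4 = 0.2840
P₀ = 0.320244 (from M/M/c formula)
C(c,a) = [a^c/(c!(1−ρ))]·P₀ = [1.66560/(24·0.7160)]·0.320244
= 0.09693·0.320244 = 0.031041

Final: 0.031041


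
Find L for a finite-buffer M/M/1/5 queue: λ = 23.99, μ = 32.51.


ρ = 23.99/32.51 = 0.7379
L = ρ[1 − (K+1)ρ^K + Kρ^(K+1)] / [(1−ρ)(1−ρ^(K+1))]
Numerator: 0.7379·(1 − 6·0.218810 + 5·0.161465) = 0.364882
Denominator: (0.2621)·(0.838535) = 0.219757
L = 0.364882/0.219757 = 1.6604

Final: 1.6604


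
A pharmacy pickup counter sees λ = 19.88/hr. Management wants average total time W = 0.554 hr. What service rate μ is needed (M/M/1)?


W = 1/(μ−λ) ⇒ μ − λ = 1/W = 1/0.554 = 1.8051
μ = λ + 1/W = 19.88 + 1.8051 = 21.6851 per hr

Final: 21.6851 /hr


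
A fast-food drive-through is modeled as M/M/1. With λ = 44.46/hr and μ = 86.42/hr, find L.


ρ = λ/μ = 44.46/86.42 = 0.5145
L = ρ/(1−ρ) = 0.5145/(1 − 0.5145) = 0.5145/0.4855 = 1.0596

Final: 1.0596


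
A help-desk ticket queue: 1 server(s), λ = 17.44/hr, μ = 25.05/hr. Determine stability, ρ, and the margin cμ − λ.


Total capacity cμ = 1·25.05 = 25.05/hr
ρ = λ/(cμ) = 17.44/25.05 = 0.6962
Stable ⇔ ρ < 1: YES
Spare capacity = cμ − λ = 25.05 − 17.44 = 7.61/hr

Final: ρ = 0.6962; stable; margin = 7.61/hr


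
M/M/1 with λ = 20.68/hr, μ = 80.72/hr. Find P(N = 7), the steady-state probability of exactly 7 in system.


ρ = 20.68/80.72 = 0.2562
P_n = (1−ρ)·ρ^n = (1 − 0.2562)·0.2562^7 = 0.7438·0.00007244 = 0.00005388

Final: 0.00005388


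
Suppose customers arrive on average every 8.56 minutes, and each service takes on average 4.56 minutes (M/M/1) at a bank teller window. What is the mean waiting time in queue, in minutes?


λ = 60/8.56 = 7.0093 /hr
μ = 60/4.56 = 13.1579 /hr
ρ = λ/μ = 7.0093/13.1579 = 0.5327
Wq = ρ/(μ−λ) = 0.5327/(13.1579−7.0093) = 0.08664 hr
In minutes: 0.08664·60 = 5.198 min

Final: 5.198 min


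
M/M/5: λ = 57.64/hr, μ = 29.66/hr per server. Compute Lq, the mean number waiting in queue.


a = λ/μ = 1.9434; ρ = a/5 = 0.3887
P₀ = 0.142307
Lq = P₀·a^c·ρ / (c!·(1−ρ)²) = 0.142307·27.71814·0.3887/(120·0.37372)
= 0.03419

Final: 0.03419


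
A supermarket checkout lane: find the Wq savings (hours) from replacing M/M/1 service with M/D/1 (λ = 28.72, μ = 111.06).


ρ = 28.72/111.06 = 0.2586
Wq(M/M/1) = ρ/(μ−λ) = 0.2586/82.34 = 0.003141 hr
Wq(M/D/1) = ρ/(2(μ−λ)) = 0.001570 hr
Savings = 0.003141 − 0.001570 = 0.001570 hr

Final: 0.001570 hr


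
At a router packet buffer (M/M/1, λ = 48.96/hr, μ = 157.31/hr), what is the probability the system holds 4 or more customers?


ρ = 48.96/157.31 = 0.3112
P(N ≥ n) = ρ^n = 0.3112^4 = 0.009383

Final: 0.009383


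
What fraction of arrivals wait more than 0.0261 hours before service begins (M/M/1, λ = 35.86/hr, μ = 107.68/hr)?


ρ = 35.86/107.68 = 0.3330
P(Wq > t) = ρ·e^{−(μ−λ)t} = 0.3330·e^{−1.8745}
= 0.3330·0.153431 = 0.051096

Final: 0.051096


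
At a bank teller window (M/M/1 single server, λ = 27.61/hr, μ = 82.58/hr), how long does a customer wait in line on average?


ρ = 27.61/82.58 = 0.3343
Wq = ρ/(μ−λ) = 0.3343/(82.58 − 27.61) = 0.3343/54.97 = 0.006082 hr

Final: 0.006082 hr


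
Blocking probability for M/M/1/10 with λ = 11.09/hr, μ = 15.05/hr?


ρ = λ/μ = 11.09/15.05 = 0.7369
P_K = (1−ρ)ρ^K/(1−ρ^(K+1)) = (0.2631·0.047201)/(1 − 0.034781)
= 0.012420/0.965219 = 0.012867

Final: 0.012867


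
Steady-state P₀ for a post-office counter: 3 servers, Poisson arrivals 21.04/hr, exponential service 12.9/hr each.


a = λ/μ = 21.04/12.9 = 1.6310; ρ = a/c = 0.5437
Σ_{k=0}^{2} a^k/k! (terms k=0..2) = 1.00000 + 1.63101 + 1.33009 = 3.96110
Tail: a^3/(3!(1−ρ)) = 4.33878/(6·0.4563) = 1.58466
P₀ = 1/(3.96110 + 1.58466) = 1/5.54576 = 0.180318

Final: 0.180318


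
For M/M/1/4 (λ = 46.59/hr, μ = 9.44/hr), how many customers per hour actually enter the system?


ρ = 4.9354; P_K = (1−ρ)ρ^4/(1−ρ^5) = 0.797654
λ_eff = λ(1 − P_K) = 46.59·(1 − 0.797654) = 46.59·0.202346 = 9.4273 /hr

Final: 9.4273 /hr


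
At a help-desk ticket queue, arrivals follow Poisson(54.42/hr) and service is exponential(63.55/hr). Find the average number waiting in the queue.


ρ = 54.42/63.55 = 0.8563
Lq = ρ²/(1−ρ) = 0.7333/0.1437 = 5.1042

Final: 5.1042


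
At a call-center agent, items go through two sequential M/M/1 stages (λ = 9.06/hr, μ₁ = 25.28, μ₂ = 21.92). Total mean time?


Each node sees arrival rate λ = 9.06/hr (tandem ⇒ throughput preserved).
W₁ = 1/(μ₁−λ) = 1/(25.28−9.06) = 0.06165 hr
W₂ = 1/(μ₂−λ) = 1/(21.92−9.06) = 0.07776 hr
W_total = W₁ + W₂ = 0.06165 + 0.07776 = 0.13941 hr

Final: 0.13941 hr


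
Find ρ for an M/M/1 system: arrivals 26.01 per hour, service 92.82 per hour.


ρ = λ/μ = 26.01/92.82 = 0.2802

Final: 0.2802


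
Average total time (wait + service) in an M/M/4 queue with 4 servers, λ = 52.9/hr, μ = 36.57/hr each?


a = 1.4465; ρ = 0.3616; P₀ = 0.233479
Lq = P₀·a^c·ρ/(c!(1−ρ)²) = 0.03780
Wq = Lq/λ = 0.03780/52.9 = 0.0007146 hr
W = Wq + 1/μ = 0.0007146 + 0.02734 = 0.02806 hr

Final: 0.02806 hr


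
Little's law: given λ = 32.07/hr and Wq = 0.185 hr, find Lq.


Lq = λWq = 32.07·0.185 = 5.9329

Final: 5.9329


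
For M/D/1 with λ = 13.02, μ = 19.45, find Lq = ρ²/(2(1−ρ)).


ρ = 13.02/19.45 = 0.6694
M/D/1: Lq = ρ²/(2(1−ρ)) = 0.4481/(2·0.3306) = 0.67774

Final: 0.67774


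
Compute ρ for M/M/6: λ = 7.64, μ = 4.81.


ρ = λ/(cμ) = 7.64/(6·4.81) = 7.64/28.86 = 0.2647

Final: 0.2647


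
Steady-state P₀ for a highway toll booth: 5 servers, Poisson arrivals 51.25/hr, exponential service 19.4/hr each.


a = λ/μ = 51.25/19.4 = 2.6418; ρ = a/c = 0.5284
Σ_{k=0}^{4} a^k/k! (terms k=0..4) = 1.00000 + 2.64175 + 3.48943 + 3.07274 + 2.02935 = 12.23327
Tail: a^5/(5!(1−ρ)) = 128.66508/(120·0.4716) = 2.27332
P₀ = 1/(12.23327 + 2.27332) = 1/14.50659 = 0.068934

Final: 0.068934


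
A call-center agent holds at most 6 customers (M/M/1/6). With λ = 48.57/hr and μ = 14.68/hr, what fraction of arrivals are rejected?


ρ = λ/μ = 48.57/14.68 = 3.3086
P_K = (1−ρ)ρ^K/(1−ρ^(K+1)) = (-2.3086·1311.753668)/(1 − 4340.046026)
= -3028.292358/-4339.046026 = 0.697917

Final: 0.697917


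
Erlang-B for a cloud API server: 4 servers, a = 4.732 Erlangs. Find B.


B(c,a) = (a^c/c!) / Σ_{k=0}^{c} a^k/k!
a^4/4! = 20.891408
Σ terms (k=0..4): 1.00000 + 4.73200 + 11.19591 + 17.65969 + 20.89141 = 55.479005
B = 20.891408/55.479005 = 0.376564

Final: 0.376564


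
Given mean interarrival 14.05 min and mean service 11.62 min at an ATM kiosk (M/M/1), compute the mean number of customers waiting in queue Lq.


λ = 60/14.05 = 4.2705 /hr
μ = 60/11.62 = 5.1635 /hr
ρ = λ/μ = 4.2705/5.1635 = 0.8270
Lq = ρ²/(1−ρ) = 0.6840/0.1730 = 3.9548

Final: 3.9548


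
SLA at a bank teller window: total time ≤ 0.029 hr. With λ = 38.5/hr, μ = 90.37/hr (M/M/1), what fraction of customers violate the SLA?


W ~ Exponential(μ−λ) for M/M/1.
μ − λ = 90.37 − 38.5 = 51.8700
P(W > t) = e^{−(μ−λ)t} = e^{−1.5042} = 0.222188

Final: 0.222188


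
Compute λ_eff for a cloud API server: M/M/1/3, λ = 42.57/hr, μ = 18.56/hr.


ρ = 2.2936; P_K = (1−ρ)ρ^3/(1−ρ^4) = 0.585155
λ_eff = λ(1 − P_K) = 42.57·(1 − 0.585155) = 42.57·0.414845 = 17.6599 /hr

Final: 17.6599 /hr


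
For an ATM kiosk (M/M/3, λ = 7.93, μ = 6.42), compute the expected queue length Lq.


a = λ/μ = 1.2352; ρ = a/3 = 0.4117
P₀ = 0.283126
Lq = P₀·a^c·ρ / (c!·(1−ρ)²) = 0.283126·1.88458·0.4117/(6·0.34606)
= 0.10581

Final: 0.10581


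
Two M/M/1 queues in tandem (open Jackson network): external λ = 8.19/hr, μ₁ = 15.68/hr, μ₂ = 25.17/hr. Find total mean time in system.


Each node sees arrival rate λ = 8.19/hr (tandem ⇒ throughput preserved).
W₁ = 1/(μ₁−λ) = 1/(15.68−8.19) = 0.13351 hr
W₂ = 1/(μ₂−λ) = 1/(25.17−8.19) = 0.05889 hr
W_total = W₁ + W₂ = 0.13351 + 0.05889 = 0.19240 hr

Final: 0.19240 hr


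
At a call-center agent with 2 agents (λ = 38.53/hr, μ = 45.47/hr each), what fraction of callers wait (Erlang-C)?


a = λ/μ = 0.8474; ρ = a/2 = 0.4237
P₀ = 0.404804 (from M/M/c formula)
C(c,a) = [a^c/(c!(1−ρ))]·P₀ = [0.71804/(2·0.5763)]·0.404804
= 0.62296·0.404804 = 0.252176

Final: 0.252176


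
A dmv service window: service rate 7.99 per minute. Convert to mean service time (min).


Mean service time = 1/μ = 1/7.99 minute = 0.12516 minute
In minutes: 0.12516 × 1 = 0.1252 min

Final: 0.1252 min


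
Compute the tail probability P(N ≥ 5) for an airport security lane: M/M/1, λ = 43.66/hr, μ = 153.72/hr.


ρ = 43.66/153.72 = 0.2840
P(N ≥ n) = ρ^n = 0.2840^5 = 0.001848

Final: 0.001848


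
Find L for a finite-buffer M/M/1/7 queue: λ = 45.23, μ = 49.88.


ρ = 45.23/49.88 = 0.9068
L = ρ[1 − (K+1)ρ^K + Kρ^(K+1)] / [(1−ρ)(1−ρ^(K+1))]
Numerator: 0.9068·(1 − 8·0.504082 + 7·0.457089) = 0.151406
Denominator: (0.09322)·(0.542911) = 0.050612
L = 0.151406/0.050612 = 2.9915

Final: 2.9915


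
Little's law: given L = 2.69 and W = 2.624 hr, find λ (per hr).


λ = L/W = 2.69/2.624 = 1.0252 /hr

Final: 1.0252 /hr


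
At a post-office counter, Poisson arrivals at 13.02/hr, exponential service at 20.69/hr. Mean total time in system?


W = 1/(μ−λ) = 1/(20.69 − 13.02) = 1/7.67 = 0.1304 hr

Final: 0.1304 hr


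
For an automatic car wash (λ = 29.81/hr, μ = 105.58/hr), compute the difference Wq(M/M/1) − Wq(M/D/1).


ρ = 29.81/105.58 = 0.2823
Wq(M/M/1) = ρ/(μ−λ) = 0.2823/75.77 = 0.003726 hr
Wq(M/D/1) = ρ/(2(μ−λ)) = 0.001863 hr
Savings = 0.003726 − 0.001863 = 0.001863 hr

Final: 0.001863 hr


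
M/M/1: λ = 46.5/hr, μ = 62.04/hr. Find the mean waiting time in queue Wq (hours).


ρ = 46.5/62.04 = 0.7495
Wq = ρ/(μ−λ) = 0.7495/(62.04 − 46.5) = 0.7495/15.54 = 0.04823 hr

Final: 0.04823 hr


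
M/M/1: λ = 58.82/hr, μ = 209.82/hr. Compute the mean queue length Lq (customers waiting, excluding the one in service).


ρ = 58.82/209.82 = 0.2803
Lq = ρ²/(1−ρ) = 0.07859/0.7197 = 0.1092

Final: 0.1092


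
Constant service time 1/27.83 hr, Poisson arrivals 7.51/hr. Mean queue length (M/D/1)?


ρ = 7.51/27.83 = 0.2699
M/D/1: Lq = ρ²/(2(1−ρ)) = 0.07282/(2·0.7301) = 0.04987

Final: 0.04987


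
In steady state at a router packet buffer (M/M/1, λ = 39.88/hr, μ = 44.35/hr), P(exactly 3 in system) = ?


ρ = 39.88/44.35 = 0.8992
P_n = (1−ρ)·ρ^n = (1 − 0.8992)·0.8992^3 = 0.1008·0.727084 = 0.073282

Final: 0.073282


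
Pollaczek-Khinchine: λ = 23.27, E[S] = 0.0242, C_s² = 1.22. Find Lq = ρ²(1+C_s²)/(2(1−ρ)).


ρ = λ·E[S] = 23.27·0.0242 = 0.5631
Lq = ρ²(1+C_s²)/(2(1−ρ)) = 0.3171·(1+1.22)/(2·0.4369)
= 0.3171·2.2200/0.8737 = 0.80575

Final: 0.80575


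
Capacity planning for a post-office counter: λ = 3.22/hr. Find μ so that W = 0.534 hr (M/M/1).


W = 1/(μ−λ) ⇒ μ − λ = 1/W = 1/0.534 = 1.8727
μ = λ + 1/W = 3.22 + 1.8727 = 5.0927 per hr

Final: 5.0927 /hr


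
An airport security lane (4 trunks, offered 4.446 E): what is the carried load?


B(4,4.446) = 0.351955 (Erlang-B)
Carried load = a(1 − B) = 4.446·(1 − 0.351955) = 4.446·0.648045 = 2.8812 E

Final: 2.8812 Erlangs


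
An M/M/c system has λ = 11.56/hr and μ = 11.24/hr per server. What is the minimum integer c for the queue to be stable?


Stability requires cμ > λ ⇔ c > λ/μ.
λ/μ = 11.56/11.24 = 1.0285
Minimum integer c = ⌊1.0285⌋ + 1 = 2
Check: 2·11.24 = 22.48 > 11.56, while 1·11.24 = 11.24 ≤ 11.56

Final: 2 servers


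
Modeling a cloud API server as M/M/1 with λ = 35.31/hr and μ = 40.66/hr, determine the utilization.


ρ = λ/μ = 35.31/40.66 = 0.8684

Final: 0.8684


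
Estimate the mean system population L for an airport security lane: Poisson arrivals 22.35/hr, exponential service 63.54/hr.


ρ = λ/μ = 22.35/63.54 = 0.3517
L = ρ/(1−ρ) = 0.3517/(1 − 0.3517) = 0.3517/0.6483 = 0.5426

Final: 0.5426


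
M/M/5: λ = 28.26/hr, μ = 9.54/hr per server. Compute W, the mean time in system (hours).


a = 2.9623; ρ = 0.5925; P₀ = 0.048651
Lq = P₀·a^c·ρ/(c!(1−ρ)²) = 0.32986
Wq = Lq/λ = 0.32986/28.26 = 0.01167 hr
W = Wq + 1/μ = 0.01167 + 0.10482 = 0.11649 hr

Final: 0.11649 hr


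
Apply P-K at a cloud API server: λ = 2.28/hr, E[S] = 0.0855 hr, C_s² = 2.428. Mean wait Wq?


ρ = λ·E[S] = 2.28·0.0855 = 0.1949
E[S²] = E[S]²(1+C_s²) = 0.0855²·(1+2.428) = 0.025060
Wq = λ·E[S²]/(2(1−ρ)) = 2.28·0.025060/(2·0.8051) = 0.03549 hr

Final: 0.03549 hr


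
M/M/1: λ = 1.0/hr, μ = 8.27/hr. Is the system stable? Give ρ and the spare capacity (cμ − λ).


Total capacity cμ = 1·8.27 = 8.27/hr
ρ = λ/(cμ) = 1.0/8.27 = 0.1209
Stable ⇔ ρ < 1: YES
Spare capacity = cμ − λ = 8.27 − 1.0 = 7.27/hr

Final: ρ = 0.1209; stable; margin = 7.27/hr


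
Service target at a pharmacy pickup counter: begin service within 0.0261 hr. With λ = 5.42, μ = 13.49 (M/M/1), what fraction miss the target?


ρ = 5.42/13.49 = 0.4018
P(Wq > t) = ρ·e^{−(μ−λ)t} = 0.4018·e^{−0.2106}
= 0.4018·0.810076 = 0.325472

Final: 0.325472


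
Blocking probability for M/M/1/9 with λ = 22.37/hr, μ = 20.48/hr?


ρ = λ/μ = 22.37/20.48 = 1.0923
P_K = (1−ρ)ρ^K/(1−ρ^(K+1)) = (-0.09229·2.213218)/(1 − 2.417466)
= -0.204247/-1.417466 = 0.144093

Final: 0.144093


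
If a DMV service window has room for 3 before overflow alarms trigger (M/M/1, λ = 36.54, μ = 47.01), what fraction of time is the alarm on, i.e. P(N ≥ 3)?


ρ = 36.54/47.01 = 0.7773
P(N ≥ n) = ρ^n = 0.7773^3 = 0.469607

Final: 0.469607


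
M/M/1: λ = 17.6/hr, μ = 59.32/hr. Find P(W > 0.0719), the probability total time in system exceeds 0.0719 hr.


W ~ Exponential(μ−λ) for M/M/1.
μ − λ = 59.32 − 17.6 = 41.7200
P(W > t) = e^{−(μ−λ)t} = e^{−2.9997} = 0.049804

Final: 0.049804


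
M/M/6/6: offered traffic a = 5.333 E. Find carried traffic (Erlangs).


B(6,5.333) = 0.216717 (Erlang-B)
Carried load = a(1 − B) = 5.333·(1 − 0.216717) = 5.333·0.783283 = 4.1772 E

Final: 4.1772 Erlangs


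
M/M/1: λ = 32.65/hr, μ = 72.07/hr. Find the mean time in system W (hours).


W = 1/(μ−λ) = 1/(72.07 − 32.65) = 1/39.42 = 0.02537 hr

Final: 0.02537 hr


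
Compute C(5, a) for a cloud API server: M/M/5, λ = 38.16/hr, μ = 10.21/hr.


a = λ/μ = 3.7375; ρ = a/5 = 0.7475
P₀ = 0.019003 (from M/M/c formula)
C(c,a) = [a^c/(c!(1−ρ))]·P₀ = [729.31160/(120·0.2525)]·0.019003
= 24.06992·0.019003 = 0.457394

Final: 0.457394


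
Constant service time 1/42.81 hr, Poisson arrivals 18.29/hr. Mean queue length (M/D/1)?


ρ = 18.29/42.81 = 0.4272
M/D/1: Lq = ρ²/(2(1−ρ)) = 0.1825/(2·0.5728) = 0.15934

Final: 0.15934


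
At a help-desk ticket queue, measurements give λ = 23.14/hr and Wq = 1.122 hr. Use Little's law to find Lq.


Lq = λWq = 23.14·1.122 = 25.9631

Final: 25.9631


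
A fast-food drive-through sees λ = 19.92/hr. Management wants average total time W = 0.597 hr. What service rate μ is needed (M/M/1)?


W = 1/(μ−λ) ⇒ μ − λ = 1/W = 1/0.597 = 1.6750
μ = λ + 1/W = 19.92 + 1.6750 = 21.5950 per hr

Final: 21.5950 /hr


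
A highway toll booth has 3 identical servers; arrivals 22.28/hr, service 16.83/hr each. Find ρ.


ρ = λ/(cμ) = 22.28/(3·16.83) = 22.28/50.49 = 0.4413

Final: 0.4413


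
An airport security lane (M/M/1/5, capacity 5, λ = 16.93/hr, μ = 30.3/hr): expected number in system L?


ρ = 16.93/30.3 = 0.5587
L = ρ[1 − (K+1)ρ^K + Kρ^(K+1)] / [(1−ρ)(1−ρ^(K+1))]
Numerator: 0.5587·(1 − 6·0.054459 + 5·0.030429) = 0.461183
Denominator: (0.4413)·(0.969571) = 0.427827
L = 0.461183/0.427827 = 1.0780

Final: 1.0780


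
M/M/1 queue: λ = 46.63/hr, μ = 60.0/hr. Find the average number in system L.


ρ = λ/μ = 46.63/60.0 = 0.7772
L = ρ/(1−ρ) = 0.7772/(1 − 0.7772) = 0.7772/0.2228 = 3.4877

Final: 3.4877


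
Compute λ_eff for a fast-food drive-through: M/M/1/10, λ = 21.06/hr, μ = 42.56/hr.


ρ = 0.4948; P_K = (1−ρ)ρ^10/(1−ρ^11) = 0.0004448
λ_eff = λ(1 − P_K) = 21.06·(1 − 0.0004448) = 21.06·0.999555 = 21.0506 /hr

Final: 21.0506 /hr


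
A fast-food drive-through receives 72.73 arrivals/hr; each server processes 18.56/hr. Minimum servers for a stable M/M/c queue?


Stability requires cμ > λ ⇔ c > λ/μ.
λ/μ = 72.73/18.56 = 3.9186
Minimum integer c = ⌊3.9186⌋ + 1 = 4
Check: 4·18.56 = 74.24 > 72.73, while 3·18.56 = 55.68 ≤ 72.73

Final: 4 servers


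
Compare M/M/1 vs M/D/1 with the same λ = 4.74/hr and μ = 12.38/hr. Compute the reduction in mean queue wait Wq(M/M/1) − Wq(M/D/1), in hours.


ρ = 4.74/12.38 = 0.3829
Wq(M/M/1) = ρ/(μ−λ) = 0.3829/7.64 = 0.05011 hr
Wq(M/D/1) = ρ/(2(μ−λ)) = 0.02506 hr
Savings = 0.05011 − 0.02506 = 0.02506 hr

Final: 0.02506 hr


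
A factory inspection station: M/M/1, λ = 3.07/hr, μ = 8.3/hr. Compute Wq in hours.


ρ = 3.07/8.3 = 0.3699
Wq = ρ/(μ−λ) = 0.3699/(8.3 − 3.07) = 0.3699/5.23 = 0.07072 hr

Final: 0.07072 hr


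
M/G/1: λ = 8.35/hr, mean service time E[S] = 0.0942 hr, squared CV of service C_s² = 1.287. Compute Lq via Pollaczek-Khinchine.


ρ = λ·E[S] = 8.35·0.0942 = 0.7866
Lq = ρ²(1+C_s²)/(2(1−ρ)) = 0.6187·(1+1.287)/(2·0.2134)
= 0.6187·2.2870/0.4269 = 3.31479

Final: 3.31479


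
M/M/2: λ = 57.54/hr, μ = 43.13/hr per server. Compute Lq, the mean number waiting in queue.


a = λ/μ = 1.3341; ρ = a/2 = 0.6671
P₀ = 0.199722
Lq = P₀·a^c·ρ / (c!·(1−ρ)²) = 0.199722·1.77984·0.6671/(2·0.11085)
= 1.06951

Final: 1.06951


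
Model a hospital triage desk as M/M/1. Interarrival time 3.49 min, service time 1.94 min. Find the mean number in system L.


λ = 60/3.49 = 17.1920 /hr
μ = 60/1.94 = 30.9278 /hr
ρ = λ/μ = 17.1920/30.9278 = 0.5559
L = ρ/(1−ρ) = 0.5559/0.4441 = 1.2516

Final: 1.2516


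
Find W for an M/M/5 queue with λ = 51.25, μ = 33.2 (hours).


a = 1.5437; ρ = 0.3087; P₀ = 0.213197
Lq = P₀·a^c·ρ/(c!(1−ρ)²) = 0.01006
Wq = Lq/λ = 0.01006/51.25 = 0.0001963 hr
W = Wq + 1/μ = 0.0001963 + 0.03012 = 0.03032 hr

Final: 0.03032 hr


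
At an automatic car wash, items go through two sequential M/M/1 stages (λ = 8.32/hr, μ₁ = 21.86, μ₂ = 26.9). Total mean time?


Each node sees arrival rate λ = 8.32/hr (tandem ⇒ throughput preserved).
W₁ = 1/(μ₁−λ) = 1/(21.86−8.32) = 0.07386 hr
W₂ = 1/(μ₂−λ) = 1/(26.9−8.32) = 0.05382 hr
W_total = W₁ + W₂ = 0.07386 + 0.05382 = 0.12768 hr

Final: 0.12768 hr


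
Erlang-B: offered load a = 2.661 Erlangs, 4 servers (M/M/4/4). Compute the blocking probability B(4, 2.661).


B(c,a) = (a^c/c!) / Σ_{k=0}^{c} a^k/k!
a^4/4! = 2.089143
Σ terms (k=0..4): 1.00000 + 2.66100 + 3.54046 + 3.14039 + 2.08914 = 12.430992
B = 2.089143/12.430992 = 0.168059

Final: 0.168059


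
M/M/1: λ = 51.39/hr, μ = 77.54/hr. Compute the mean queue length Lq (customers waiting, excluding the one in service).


ρ = 51.39/77.54 = 0.6628
Lq = ρ²/(1−ρ) = 0.4392/0.3372 = 1.3024

Final: 1.3024


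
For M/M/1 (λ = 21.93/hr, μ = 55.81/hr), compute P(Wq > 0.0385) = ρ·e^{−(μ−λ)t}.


ρ = 21.93/55.81 = 0.3929
P(Wq > t) = ρ·e^{−(μ−λ)t} = 0.3929·e^{−1.3044}
= 0.3929·0.271341 = 0.106621

Final: 0.106621


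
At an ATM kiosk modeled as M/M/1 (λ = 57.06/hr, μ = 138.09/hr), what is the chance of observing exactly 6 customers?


ρ = 57.06/138.09 = 0.4132
P_n = (1−ρ)·ρ^n = (1 − 0.4132)·0.4132^6 = 0.5868·0.004978 = 0.002921

Final: 0.002921


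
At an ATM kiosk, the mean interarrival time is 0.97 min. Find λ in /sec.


λ = 1/(interarrival time) in consistent units.
1 second = 0.0166667 min, so λ = 0.0166667/0.97 = 0.01718 per second

Final: 0.01718 /sec


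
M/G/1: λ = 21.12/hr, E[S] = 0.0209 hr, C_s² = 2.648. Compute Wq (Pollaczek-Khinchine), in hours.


ρ = λ·E[S] = 21.12·0.0209 = 0.4414
E[S²] = E[S]²(1+C_s²) = 0.0209²·(1+2.648) = 0.001593
Wq = λ·E[S²]/(2(1−ρ)) = 21.12·0.001593/(2·0.5586) = 0.03012 hr

Final: 0.03012 hr


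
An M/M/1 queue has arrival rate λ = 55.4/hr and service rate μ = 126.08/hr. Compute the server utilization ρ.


ρ = λ/μ = 55.4/126.08 = 0.4394

Final: 0.4394


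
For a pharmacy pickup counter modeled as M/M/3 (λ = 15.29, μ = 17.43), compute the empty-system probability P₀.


a = λ/μ = 15.29/17.43 = 0.8772; ρ = a/c = 0.2924
Σ_{k=0}^{2} a^k/k! (terms k=0..2) = 1.00000 + 0.87722 + 0.38476 = 2.26198
Tail: a^3/(3!(1−ρ)) = 0.67504/(6·0.7076) = 0.15900
P₀ = 1/(2.26198 + 0.15900) = 1/2.42098 = 0.413055

Final: 0.413055


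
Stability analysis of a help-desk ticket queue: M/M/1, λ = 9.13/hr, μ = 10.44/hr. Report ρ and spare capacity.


Total capacity cμ = 1·10.44 = 10.44/hr
ρ = λ/(cμ) = 9.13/10.44 = 0.8745
Stable ⇔ ρ < 1: YES
Spare capacity = cμ − λ = 10.44 − 9.13 = 1.31/hr

Final: ρ = 0.8745; stable; margin = 1.31/hr


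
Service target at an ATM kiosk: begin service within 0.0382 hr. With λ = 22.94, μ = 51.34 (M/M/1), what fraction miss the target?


ρ = 22.94/51.34 = 0.4468
P(Wq > t) = ρ·e^{−(μ−λ)t} = 0.4468·e^{−1.0849}
= 0.4468·0.337942 = 0.151001

Final: 0.151001


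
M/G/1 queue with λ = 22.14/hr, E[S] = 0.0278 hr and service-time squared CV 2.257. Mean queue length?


ρ = λ·E[S] = 22.14·0.0278 = 0.6155
Lq = ρ²(1+C_s²)/(2(1−ρ)) = 0.3788·(1+2.257)/(2·0.3845)
= 0.3788·3.2570/0.7690 = 1.60445

Final: 1.60445


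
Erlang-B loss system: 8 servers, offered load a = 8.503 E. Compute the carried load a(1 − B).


B(8,8.503) = 0.263030 (Erlang-B)
Carried load = a(1 − B) = 8.503·(1 − 0.263030) = 8.503·0.736970 = 6.2665 E

Final: 6.2665 Erlangs


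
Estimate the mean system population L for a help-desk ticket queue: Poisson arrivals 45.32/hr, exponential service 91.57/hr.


ρ = λ/μ = 45.32/91.57 = 0.4949
L = ρ/(1−ρ) = 0.4949/(1 − 0.4949) = 0.4949/0.5051 = 0.9799

Final: 0.9799


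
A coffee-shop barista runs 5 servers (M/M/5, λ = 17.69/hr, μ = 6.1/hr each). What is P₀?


a = λ/μ = 17.69/6.1 = 2.9000; ρ = a/c = 0.5800
Σ_{k=0}^{4} a^k/k! (terms k=0..4) = 1.00000 + 2.90000 + 4.20500 + 4.06483 + 2.94700 = 15.11684
Tail: a^5/(5!(1−ρ)) = 205.11149/(120·0.4200) = 4.06967
P₀ = 1/(15.11684 + 4.06967) = 1/19.18651 = 0.052120

Final: 0.052120


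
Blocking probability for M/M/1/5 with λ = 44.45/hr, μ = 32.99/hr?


ρ = λ/μ = 44.45/32.99 = 1.3474
P_K = (1−ρ)ρ^K/(1−ρ^(K+1)) = (-0.3474·4.440657)/(1 − 5.983244)
= -1.542587/-4.983244 = 0.309555

Final: 0.309555


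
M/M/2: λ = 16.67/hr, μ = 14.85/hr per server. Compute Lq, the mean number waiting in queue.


a = λ/μ = 1.1226; ρ = a/2 = 0.5613
P₀ = 0.281001
Lq = P₀·a^c·ρ / (c!·(1−ρ)²) = 0.281001·1.26014·0.5613/(2·0.19248)
= 0.51630

Final: 0.51630


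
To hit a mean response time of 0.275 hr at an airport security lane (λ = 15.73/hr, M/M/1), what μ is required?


W = 1/(μ−λ) ⇒ μ − λ = 1/W = 1/0.275 = 3.6364
μ = λ + 1/W = 15.73 + 3.6364 = 19.3664 per hr

Final: 19.3664 /hr


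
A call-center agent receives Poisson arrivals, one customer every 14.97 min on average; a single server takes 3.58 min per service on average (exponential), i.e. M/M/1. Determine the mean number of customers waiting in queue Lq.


λ = 60/14.97 = 4.0080 /hr
μ = 60/3.58 = 16.7598 /hr
ρ = λ/μ = 4.0080/16.7598 = 0.2391
Lq = ρ²/(1−ρ) = 0.05719/0.7609 = 0.07517

Final: 0.07517


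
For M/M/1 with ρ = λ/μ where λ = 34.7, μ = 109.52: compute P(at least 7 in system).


ρ = 34.7/109.52 = 0.3168
P(N ≥ n) = ρ^n = 0.3168^7 = 0.0003205

Final: 0.0003205


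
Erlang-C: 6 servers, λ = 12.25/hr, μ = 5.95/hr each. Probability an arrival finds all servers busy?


a = λ/μ = 2.0588; ρ = a/6 = 0.3431
P₀ = 0.127379 (from M/M/c formula)
C(c,a) = [a^c/(c!(1−ρ))]·P₀ = [76.15786/(720·0.6569)]·0.127379
= 0.16103·0.127379 = 0.020512

Final: 0.020512


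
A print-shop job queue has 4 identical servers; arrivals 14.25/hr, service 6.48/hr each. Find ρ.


ρ = λ/(cμ) = 14.25/(4·6.48) = 14.25/25.92 = 0.5498

Final: 0.5498


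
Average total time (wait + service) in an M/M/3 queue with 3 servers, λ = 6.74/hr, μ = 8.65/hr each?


a = 0.7792; ρ = 0.2597; P₀ = 0.456773
Lq = P₀·a^c·ρ/(c!(1−ρ)²) = 0.01707
Wq = Lq/λ = 0.01707/6.74 = 0.002533 hr
W = Wq + 1/μ = 0.002533 + 0.11561 = 0.11814 hr

Final: 0.11814 hr


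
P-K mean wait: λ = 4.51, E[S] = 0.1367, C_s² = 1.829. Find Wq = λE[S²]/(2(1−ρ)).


ρ = λ·E[S] = 4.51·0.1367 = 0.6165
E[S²] = E[S]²(1+C_s²) = 0.1367²·(1+1.829) = 0.052865
Wq = λ·E[S²]/(2(1−ρ)) = 4.51·0.052865/(2·0.3835) = 0.31086 hr

Final: 0.31086 hr


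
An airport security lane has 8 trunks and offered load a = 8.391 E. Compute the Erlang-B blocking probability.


B(c,a) = (a^c/c!) / Σ_{k=0}^{c} a^k/k!
a^8/8! = 609.521803
Σ terms (k=0..8): 1.00000 + 8.39100 + 35.20444 + 98.46682 + 206.55877 + 346.64693 + 484.78573 + 581.11958 + 609.52180 = 2371.695083
B = 609.521803/2371.695083 = 0.256998

Final: 0.256998


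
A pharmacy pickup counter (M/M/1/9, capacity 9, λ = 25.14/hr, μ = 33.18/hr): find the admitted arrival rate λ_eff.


ρ = 0.7577; P_K = (1−ρ)ρ^9/(1−ρ^10) = 0.021269
λ_eff = λ(1 − P_K) = 25.14·(1 − 0.021269) = 25.14·0.978731 = 24.6053 /hr

Final: 24.6053 /hr


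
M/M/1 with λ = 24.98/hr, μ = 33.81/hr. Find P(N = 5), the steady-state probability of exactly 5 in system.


ρ = 24.98/33.81 = 0.7388
P_n = (1−ρ)·ρ^n = (1 − 0.7388)·0.7388^5 = 0.2612·0.220159 = 0.057498

Final: 0.057498


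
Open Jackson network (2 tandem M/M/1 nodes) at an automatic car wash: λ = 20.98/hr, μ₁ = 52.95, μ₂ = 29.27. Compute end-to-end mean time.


Each node sees arrival rate λ = 20.98/hr (tandem ⇒ throughput preserved).
W₁ = 1/(μ₁−λ) = 1/(52.95−20.98) = 0.03128 hr
W₂ = 1/(μ₂−λ) = 1/(29.27−20.98) = 0.12063 hr
W_total = W₁ + W₂ = 0.03128 + 0.12063 = 0.15191 hr

Final: 0.15191 hr
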